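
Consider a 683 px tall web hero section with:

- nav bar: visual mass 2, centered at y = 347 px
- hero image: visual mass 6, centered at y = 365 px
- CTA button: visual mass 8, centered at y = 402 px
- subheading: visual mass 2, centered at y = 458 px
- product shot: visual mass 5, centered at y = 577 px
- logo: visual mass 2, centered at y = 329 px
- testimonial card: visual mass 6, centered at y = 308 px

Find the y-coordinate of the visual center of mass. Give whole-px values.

Σw = 2 + 6 + 8 + 2 + 5 + 2 + 6 = 31.
y: moment 12407 / weight 31 ≈ 400.23

y ≈ 400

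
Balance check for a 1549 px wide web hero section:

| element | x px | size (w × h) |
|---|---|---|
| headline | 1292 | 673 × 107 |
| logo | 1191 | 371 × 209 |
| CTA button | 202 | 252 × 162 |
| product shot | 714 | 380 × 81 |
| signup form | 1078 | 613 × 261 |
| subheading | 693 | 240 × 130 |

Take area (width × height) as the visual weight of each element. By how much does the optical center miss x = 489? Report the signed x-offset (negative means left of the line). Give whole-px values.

≈ 505 px

Areas → weights: headline 673·107 = 72011, logo 371·209 = 77539, CTA button 252·162 = 40824, product shot 380·81 = 30780, signup form 613·261 = 159993, subheading 240·130 = 31200; Σw = 412347.
x: (72011·1292 + 77539·1191 + 40824·202 + 30780·714 + 159993·1078 + 31200·693) / 412347 = 409704583 / 412347 ≈ 993.59
Offset from x = 489: 993.59 − 489 ≈ 504.59.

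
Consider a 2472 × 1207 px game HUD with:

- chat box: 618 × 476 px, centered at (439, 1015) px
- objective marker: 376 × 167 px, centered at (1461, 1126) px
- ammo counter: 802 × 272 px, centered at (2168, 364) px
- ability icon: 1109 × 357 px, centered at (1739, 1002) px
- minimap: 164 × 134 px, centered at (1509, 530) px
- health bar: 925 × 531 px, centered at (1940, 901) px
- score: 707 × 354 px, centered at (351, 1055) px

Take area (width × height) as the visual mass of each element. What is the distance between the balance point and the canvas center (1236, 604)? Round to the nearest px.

Areas → weights: chat box 618·476 = 294168, objective marker 376·167 = 62792, ammo counter 802·272 = 218144, ability icon 1109·357 = 395913, minimap 164·134 = 21976, health bar 925·531 = 491175, score 707·354 = 250278; Σw = 1734446.
Σw·x = 2456196625; x̄ = 2456196625/1734446 ≈ 1416.13.
y: moment 1563632799 / weight 1734446 ≈ 901.52
From (1236, 604): dx = 180.13, dy = 297.52, so the distance is √(dx²+dy²) ≈ 347.80.

≈ 348 px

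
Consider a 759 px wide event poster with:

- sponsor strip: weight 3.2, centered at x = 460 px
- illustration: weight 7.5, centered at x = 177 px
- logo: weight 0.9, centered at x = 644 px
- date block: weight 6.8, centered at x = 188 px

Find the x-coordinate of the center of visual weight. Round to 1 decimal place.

x ≈ 253.1

Total weight = 3.2 + 7.5 + 0.9 + 6.8 = 18.4.
x: (3.2·460 + 7.5·177 + 0.9·644 + 6.8·188) / 18.4 = 4657.5 / 18.4 ≈ 253.13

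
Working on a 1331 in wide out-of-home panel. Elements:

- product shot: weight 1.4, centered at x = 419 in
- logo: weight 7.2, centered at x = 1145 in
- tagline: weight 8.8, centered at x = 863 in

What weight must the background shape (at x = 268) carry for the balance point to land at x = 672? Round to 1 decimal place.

Known weights sum to 1.4 + 7.2 + 8.8 = 17.4; their moment is 1.4·419 + 7.2·1145 + 8.8·863 = 16425.0.
Set Σw·x/Σw = 672: (16425.0 + 268w) = 672·(17.4 + w).
So w = (672·17.4 − 16425.0)/(268 − 672) = -4732.2/-404 ≈ 11.71.

w ≈ 11.7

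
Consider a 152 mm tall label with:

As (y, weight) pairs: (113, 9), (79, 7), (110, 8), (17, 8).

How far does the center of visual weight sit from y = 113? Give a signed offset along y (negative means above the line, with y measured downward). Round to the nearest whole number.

Weights sum to 9 + 7 + 8 + 8 = 32.
Σw·y = 9·113 + 7·79 + 8·110 + 8·17 = 2586, so ȳ = 2586/32 ≈ 80.81.
Difference: 80.81 − 113 ≈ -32.19.

≈ -32 mm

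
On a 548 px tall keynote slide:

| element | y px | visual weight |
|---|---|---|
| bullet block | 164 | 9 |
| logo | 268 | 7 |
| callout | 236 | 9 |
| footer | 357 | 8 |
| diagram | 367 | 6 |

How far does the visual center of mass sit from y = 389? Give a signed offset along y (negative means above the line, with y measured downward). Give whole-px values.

≈ -119 px

Total weight = 9 + 7 + 9 + 8 + 6 = 39.
y-moment: 9·164 + 7·268 + 9·236 + 8·357 + 6·367 = 10534; centroid 10534/39 ≈ 270.10.
Offset from y = 389: 270.10 − 389 ≈ -118.90.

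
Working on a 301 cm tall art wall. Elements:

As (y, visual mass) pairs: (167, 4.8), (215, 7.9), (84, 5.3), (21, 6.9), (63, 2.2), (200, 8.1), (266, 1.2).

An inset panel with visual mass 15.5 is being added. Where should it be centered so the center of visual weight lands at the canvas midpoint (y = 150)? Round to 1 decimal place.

y ≈ 168.8

New total weight: (4.8 + 7.9 + 5.3 + 6.9 + 2.2 + 8.1 + 1.2) + 15.5 = 51.9.
y: need Σw·y = 51.9·150 = 7785.0. Existing = 4.8·167 + 7.9·215 + 5.3·84 + 6.9·21 + 2.2·63 + 8.1·200 + 1.2·266 = 5168.0. Remainder 2617.0 / 15.5 ≈ 168.84.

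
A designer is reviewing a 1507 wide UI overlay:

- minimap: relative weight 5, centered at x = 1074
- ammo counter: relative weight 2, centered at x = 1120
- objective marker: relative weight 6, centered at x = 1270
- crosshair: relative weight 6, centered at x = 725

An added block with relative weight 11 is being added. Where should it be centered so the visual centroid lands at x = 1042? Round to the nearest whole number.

New total weight: (5 + 2 + 6 + 6) + 11 = 30.
Along x: (19580 + 11·x) / 30 = 1042 (existing moment 5·1074 + 2·1120 + 6·1270 + 6·725 = 19580) ⇒ x = (31260 − 19580) / 11 ≈ 1061.82.

x ≈ 1062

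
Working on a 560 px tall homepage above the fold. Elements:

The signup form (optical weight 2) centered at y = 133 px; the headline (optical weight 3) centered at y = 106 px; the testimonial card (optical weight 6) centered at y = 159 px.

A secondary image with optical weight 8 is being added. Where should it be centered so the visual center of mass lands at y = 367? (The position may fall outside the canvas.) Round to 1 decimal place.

y ≈ 679.4

New total weight: (2 + 3 + 6) + 8 = 19.
y: need Σw·y = 19·367 = 6973. Existing = 2·133 + 3·106 + 6·159 = 1538. Remainder 5435 / 8 ≈ 679.38.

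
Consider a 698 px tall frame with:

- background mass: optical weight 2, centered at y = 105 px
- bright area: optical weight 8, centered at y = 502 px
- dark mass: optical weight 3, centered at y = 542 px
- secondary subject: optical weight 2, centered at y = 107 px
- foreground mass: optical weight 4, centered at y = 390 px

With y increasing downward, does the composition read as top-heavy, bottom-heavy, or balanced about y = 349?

bottom-heavy

Total weight = 2 + 8 + 3 + 2 + 4 = 19.
Σw·y = 2·105 + 8·502 + 3·542 + 2·107 + 4·390 = 7626, so ȳ = 7626/19 ≈ 401.37.
401.4 vs midline 349 → bottom-heavy.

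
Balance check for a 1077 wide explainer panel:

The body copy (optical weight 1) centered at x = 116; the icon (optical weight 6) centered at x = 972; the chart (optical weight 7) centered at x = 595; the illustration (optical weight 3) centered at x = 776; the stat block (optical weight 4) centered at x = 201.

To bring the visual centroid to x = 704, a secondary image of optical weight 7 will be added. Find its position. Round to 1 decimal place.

x ≈ 923.9

After adding the secondary image, total weight = 1 + 6 + 7 + 3 + 4 + 7 = 28.
x: target moment 28×704 = 19712; current 1·116 + 6·972 + 7·595 + 3·776 + 4·201 = 13245; the secondary image supplies 6467, so x = 6467/7 ≈ 923.86.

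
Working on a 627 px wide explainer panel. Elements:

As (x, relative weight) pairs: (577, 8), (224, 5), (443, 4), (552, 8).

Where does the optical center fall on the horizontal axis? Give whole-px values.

Weights sum to 8 + 5 + 4 + 8 = 25.
x-moment: 8·577 + 5·224 + 4·443 + 8·552 = 11924; centroid 11924/25 ≈ 476.96.

x ≈ 477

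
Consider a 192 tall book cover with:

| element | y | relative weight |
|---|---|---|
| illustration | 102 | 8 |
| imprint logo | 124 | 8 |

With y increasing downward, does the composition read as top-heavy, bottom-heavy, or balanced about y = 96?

bottom-heavy

Weights sum to 8 + 8 = 16.
y: (8·102 + 8·124) / 16 = 1808 / 16 ≈ 113.00
Since 113.0 is below (larger y than) 96, the composition reads bottom-heavy.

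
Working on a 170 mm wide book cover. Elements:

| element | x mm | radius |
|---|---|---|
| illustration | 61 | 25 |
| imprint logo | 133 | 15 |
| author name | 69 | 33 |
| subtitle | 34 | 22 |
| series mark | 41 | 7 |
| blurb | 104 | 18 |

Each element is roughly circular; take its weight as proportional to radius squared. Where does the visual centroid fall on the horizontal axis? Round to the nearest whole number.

x ≈ 70

Weights ∝ r²: illustration 25² = 625, imprint logo 15² = 225, author name 33² = 1089, subtitle 22² = 484, series mark 7² = 49, blurb 18² = 324; Σw = 2796.
x-moment: 625·61 + 225·133 + 1089·69 + 484·34 + 49·41 + 324·104 = 195352; centroid 195352/2796 ≈ 69.87.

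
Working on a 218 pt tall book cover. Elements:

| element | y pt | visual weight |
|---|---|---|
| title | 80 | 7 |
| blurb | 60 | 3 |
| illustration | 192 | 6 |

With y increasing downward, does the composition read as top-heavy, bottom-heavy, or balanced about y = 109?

Weights sum to 7 + 3 + 6 = 16.
y: (7·80 + 3·60 + 6·192) / 16 = 1892 / 16 ≈ 118.25
118.2 lies below (larger y than) the midline 109, so the layout is bottom-heavy.

bottom-heavy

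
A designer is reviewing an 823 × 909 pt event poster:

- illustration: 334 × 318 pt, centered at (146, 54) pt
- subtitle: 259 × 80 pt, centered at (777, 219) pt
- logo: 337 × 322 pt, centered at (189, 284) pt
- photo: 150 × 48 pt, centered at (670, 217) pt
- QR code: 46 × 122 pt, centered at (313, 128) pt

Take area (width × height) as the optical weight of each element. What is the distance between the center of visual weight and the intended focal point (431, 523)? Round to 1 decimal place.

≈ 399.0 pt

Areas: illustration 334·318 = 106212, subtitle 259·80 = 20720, logo 337·322 = 108514, photo 150·48 = 7200, QR code 46·122 = 5612. Total weight = 248258.
x-moment: 106212·146 + 20720·777 + 108514·189 + 7200·670 + 5612·313 = 58696094; centroid 58696094/248258 ≈ 236.43.
y-moment: 106212·54 + 20720·219 + 108514·284 + 7200·217 + 5612·128 = 43371840; centroid 43371840/248258 ≈ 174.70.
From (431, 523): dx = -194.57, dy = -348.30, so the distance is √(dx²+dy²) ≈ 398.96.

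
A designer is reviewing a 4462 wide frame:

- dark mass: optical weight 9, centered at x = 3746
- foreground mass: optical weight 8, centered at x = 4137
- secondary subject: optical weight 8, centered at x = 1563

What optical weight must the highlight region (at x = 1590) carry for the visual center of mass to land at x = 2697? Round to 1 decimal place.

Fixed elements: Σw = 9 + 8 + 8 = 25, Σw·x = 9·3746 + 8·4137 + 8·1563 = 79314.
Set Σw·x/Σw = 2697: (79314 + 1590w) = 2697·(25 + w).
Rearranging, w·(1590 − 2697) = 2697·25 − 79314 = -11889, so w ≈ -11889/-1107 = 10.74.

w ≈ 10.7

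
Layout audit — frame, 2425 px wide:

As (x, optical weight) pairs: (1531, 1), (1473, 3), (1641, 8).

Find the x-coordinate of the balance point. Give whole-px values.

Σw = 1 + 3 + 8 = 12.
x: (1·1531 + 3·1473 + 8·1641) / 12 = 19078 / 12 ≈ 1589.83

x ≈ 1590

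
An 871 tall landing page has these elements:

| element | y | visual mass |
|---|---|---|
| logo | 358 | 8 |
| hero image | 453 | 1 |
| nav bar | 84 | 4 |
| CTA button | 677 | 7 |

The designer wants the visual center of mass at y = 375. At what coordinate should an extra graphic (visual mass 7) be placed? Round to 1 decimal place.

y ≈ 247.6

New total weight: (8 + 1 + 4 + 7) + 7 = 27.
y: need Σw·y = 27·375 = 10125. Existing = 8·358 + 1·453 + 4·84 + 7·677 = 8392. Remainder 1733 / 7 ≈ 247.57.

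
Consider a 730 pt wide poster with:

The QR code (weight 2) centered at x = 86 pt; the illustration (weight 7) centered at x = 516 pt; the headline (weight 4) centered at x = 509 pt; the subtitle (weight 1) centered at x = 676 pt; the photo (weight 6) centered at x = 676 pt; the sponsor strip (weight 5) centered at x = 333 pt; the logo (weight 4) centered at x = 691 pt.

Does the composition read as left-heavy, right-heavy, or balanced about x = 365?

Weights sum to 2 + 7 + 4 + 1 + 6 + 5 + 4 = 29.
x: moment 14981 / weight 29 ≈ 516.59
Since 516.6 is right of 365, the composition reads right-heavy.

right-heavy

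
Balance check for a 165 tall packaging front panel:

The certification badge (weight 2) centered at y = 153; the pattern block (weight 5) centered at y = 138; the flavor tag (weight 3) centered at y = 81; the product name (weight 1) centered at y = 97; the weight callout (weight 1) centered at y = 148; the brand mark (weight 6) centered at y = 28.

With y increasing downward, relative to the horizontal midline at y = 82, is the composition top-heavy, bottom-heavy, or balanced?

bottom-heavy

Weights sum to 2 + 5 + 3 + 1 + 1 + 6 = 18.
y: moment 1652 / weight 18 ≈ 91.78
91.8 lies below (larger y than) the midline 82, so the layout is bottom-heavy.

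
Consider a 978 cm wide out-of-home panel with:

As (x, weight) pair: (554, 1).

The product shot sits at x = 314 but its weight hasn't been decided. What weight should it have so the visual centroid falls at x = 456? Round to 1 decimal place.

w ≈ 0.7

The single fixed element contributes weight 1, moment 1·554 = 554.
Balance at x = 456 requires (554 + w·314) / (1 + w) = 456.
Solving: w = (456·1 − 554) / (314 − 456) = -98 / -142 ≈ 0.69.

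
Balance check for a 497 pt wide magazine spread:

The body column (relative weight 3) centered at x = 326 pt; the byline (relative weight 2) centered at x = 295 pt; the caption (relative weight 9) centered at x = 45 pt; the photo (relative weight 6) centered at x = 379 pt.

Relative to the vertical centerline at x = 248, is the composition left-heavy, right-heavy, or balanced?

Total weight = 3 + 2 + 9 + 6 = 20.
x: (3·326 + 2·295 + 9·45 + 6·379) / 20 = 4247 / 20 ≈ 212.35
212.3 vs midline 248 → left-heavy.

left-heavy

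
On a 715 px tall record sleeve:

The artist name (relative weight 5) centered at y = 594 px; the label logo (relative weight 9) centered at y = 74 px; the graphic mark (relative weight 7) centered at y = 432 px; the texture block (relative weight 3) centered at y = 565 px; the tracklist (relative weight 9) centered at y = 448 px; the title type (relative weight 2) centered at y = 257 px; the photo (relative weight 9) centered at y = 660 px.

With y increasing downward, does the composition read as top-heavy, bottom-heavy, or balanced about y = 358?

Total weight = 5 + 9 + 7 + 3 + 9 + 2 + 9 = 44.
Σw·y = 18841; ȳ = 18841/44 ≈ 428.20.
428.2 lies below (larger y than) the midline 358, so the layout is bottom-heavy.

bottom-heavy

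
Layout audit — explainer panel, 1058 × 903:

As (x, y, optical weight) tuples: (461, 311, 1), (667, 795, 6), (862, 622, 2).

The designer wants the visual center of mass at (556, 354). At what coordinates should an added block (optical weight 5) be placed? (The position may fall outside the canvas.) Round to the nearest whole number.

(319, -274)

New total weight: (1 + 6 + 2) + 5 = 14.
x: need Σw·x = 14·556 = 7784. Existing = 1·461 + 6·667 + 2·862 = 6187. Remainder 1597 / 5 ≈ 319.40.
y: need Σw·y = 14·354 = 4956. Existing = 1·311 + 6·795 + 2·622 = 6325. Remainder -1369 / 5 ≈ -273.80.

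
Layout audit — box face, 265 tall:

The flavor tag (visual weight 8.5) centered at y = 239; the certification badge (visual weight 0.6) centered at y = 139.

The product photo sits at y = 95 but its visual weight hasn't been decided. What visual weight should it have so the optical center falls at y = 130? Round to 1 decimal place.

w ≈ 26.6

Existing Σw = 9.1 (8.5 + 0.6); existing moment 8.5·239 + 0.6·139 = 2114.9.
Set Σw·y/Σw = 130: (2114.9 + 95w) = 130·(9.1 + w).
So w = (130·9.1 − 2114.9)/(95 − 130) = -931.9/-35 ≈ 26.63.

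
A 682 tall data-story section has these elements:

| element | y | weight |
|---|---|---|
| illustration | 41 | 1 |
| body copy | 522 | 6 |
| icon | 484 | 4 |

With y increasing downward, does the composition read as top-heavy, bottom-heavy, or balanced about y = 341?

bottom-heavy

Total weight = 1 + 6 + 4 = 11.
y: (1·41 + 6·522 + 4·484) / 11 = 5109 / 11 ≈ 464.45
464.5 lies below (larger y than) the midline 341, so the layout is bottom-heavy.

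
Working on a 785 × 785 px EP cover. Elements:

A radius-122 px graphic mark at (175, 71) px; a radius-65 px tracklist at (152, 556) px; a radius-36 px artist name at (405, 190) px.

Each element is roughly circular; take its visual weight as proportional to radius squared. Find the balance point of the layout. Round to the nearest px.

r² weights: graphic mark 122² = 14884, tracklist 65² = 4225, artist name 36² = 1296. Total = 20405.
x-moment: 14884·175 + 4225·152 + 1296·405 = 3771780; centroid 3771780/20405 ≈ 184.85.
y-moment: 14884·71 + 4225·556 + 1296·190 = 3652104; centroid 3652104/20405 ≈ 178.98.

(185, 179)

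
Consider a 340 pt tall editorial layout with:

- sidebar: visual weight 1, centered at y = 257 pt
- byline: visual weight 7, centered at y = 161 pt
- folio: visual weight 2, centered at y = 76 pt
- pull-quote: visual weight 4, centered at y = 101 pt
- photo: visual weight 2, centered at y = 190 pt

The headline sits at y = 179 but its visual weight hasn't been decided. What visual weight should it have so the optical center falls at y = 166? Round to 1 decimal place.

w ≈ 25.8

Known weights sum to 1 + 7 + 2 + 4 + 2 = 16; their moment is 1·257 + 7·161 + 2·76 + 4·101 + 2·190 = 2320.
Balance at y = 166 requires (2320 + w·179) / (16 + w) = 166.
So w = (166·16 − 2320)/(179 − 166) = 336/13 ≈ 25.85.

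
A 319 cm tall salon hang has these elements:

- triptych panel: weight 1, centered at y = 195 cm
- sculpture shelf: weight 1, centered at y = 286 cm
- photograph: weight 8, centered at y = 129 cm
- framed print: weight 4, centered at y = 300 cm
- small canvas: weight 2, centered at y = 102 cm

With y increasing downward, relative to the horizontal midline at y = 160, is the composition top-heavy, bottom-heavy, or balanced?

Weights sum to 1 + 1 + 8 + 4 + 2 = 16.
y-moment: 1·195 + 1·286 + 8·129 + 4·300 + 2·102 = 2917; centroid 2917/16 ≈ 182.31.
182.3 vs midline 160 → bottom-heavy.

bottom-heavy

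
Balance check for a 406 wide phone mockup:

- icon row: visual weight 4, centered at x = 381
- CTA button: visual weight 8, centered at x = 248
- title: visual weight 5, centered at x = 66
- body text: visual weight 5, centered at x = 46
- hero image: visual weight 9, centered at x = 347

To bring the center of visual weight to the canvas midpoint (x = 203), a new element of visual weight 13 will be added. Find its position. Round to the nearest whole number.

With the new element, Σw becomes 4 + 8 + 5 + 5 + 9 + 13 = 44.
Along x: (7191 + 13·x) / 44 = 203 (existing moment 4·381 + 8·248 + 5·66 + 5·46 + 9·347 = 7191) ⇒ x = (8932 − 7191) / 13 ≈ 133.92.

x ≈ 134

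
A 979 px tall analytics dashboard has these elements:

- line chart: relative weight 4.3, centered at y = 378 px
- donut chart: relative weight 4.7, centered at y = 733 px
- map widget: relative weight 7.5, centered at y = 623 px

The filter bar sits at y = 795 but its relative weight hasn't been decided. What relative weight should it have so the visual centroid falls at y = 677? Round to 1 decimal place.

Existing Σw = 16.5 (4.3 + 4.7 + 7.5); existing moment 4.3·378 + 4.7·733 + 7.5·623 = 9743.0.
Balance at y = 677 requires (9743.0 + w·795) / (16.5 + w) = 677.
Rearranging, w·(795 − 677) = 677·16.5 − 9743.0 = 1427.5, so w ≈ 1427.5/118 = 12.10.

w ≈ 12.1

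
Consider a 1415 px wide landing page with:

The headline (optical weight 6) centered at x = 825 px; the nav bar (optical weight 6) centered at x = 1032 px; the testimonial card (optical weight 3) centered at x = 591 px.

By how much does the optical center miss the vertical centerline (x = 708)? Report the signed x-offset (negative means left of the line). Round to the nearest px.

Σw = 6 + 6 + 3 = 15.
Σw·x = 6·825 + 6·1032 + 3·591 = 12915, so x̄ = 12915/15 ≈ 861.00.
Against x = 708, that's 861.00 − 708 = 153.00.

≈ 153 px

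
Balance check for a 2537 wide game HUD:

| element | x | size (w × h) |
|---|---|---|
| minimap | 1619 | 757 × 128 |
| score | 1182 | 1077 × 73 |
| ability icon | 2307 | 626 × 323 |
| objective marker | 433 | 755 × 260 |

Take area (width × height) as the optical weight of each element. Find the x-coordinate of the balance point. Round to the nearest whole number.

Areas: minimap 757·128 = 96896, score 1077·73 = 78621, ability icon 626·323 = 202198, objective marker 755·260 = 196300. Total weight = 574015.
Σw·x = 96896·1619 + 78621·1182 + 202198·2307 + 196300·433 = 801273332, so x̄ = 801273332/574015 ≈ 1395.91.

x ≈ 1396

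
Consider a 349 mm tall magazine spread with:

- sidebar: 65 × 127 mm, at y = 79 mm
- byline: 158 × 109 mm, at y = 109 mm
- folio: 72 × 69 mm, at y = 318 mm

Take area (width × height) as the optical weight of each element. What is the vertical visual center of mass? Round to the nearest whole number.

y ≈ 135

Taking area as weight: sidebar 65·127 = 8255, byline 158·109 = 17222, folio 72·69 = 4968. Sum 30445.
Σw·y = 8255·79 + 17222·109 + 4968·318 = 4109167, so ȳ = 4109167/30445 ≈ 134.97.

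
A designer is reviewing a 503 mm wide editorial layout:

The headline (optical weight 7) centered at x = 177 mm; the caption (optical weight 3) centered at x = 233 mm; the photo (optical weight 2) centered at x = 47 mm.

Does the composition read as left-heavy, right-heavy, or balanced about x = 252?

Weights sum to 7 + 3 + 2 = 12.
Σw·x = 7·177 + 3·233 + 2·47 = 2032, so x̄ = 2032/12 ≈ 169.33.
169.3 lies left of the midline 252, so the layout is left-heavy.

left-heavy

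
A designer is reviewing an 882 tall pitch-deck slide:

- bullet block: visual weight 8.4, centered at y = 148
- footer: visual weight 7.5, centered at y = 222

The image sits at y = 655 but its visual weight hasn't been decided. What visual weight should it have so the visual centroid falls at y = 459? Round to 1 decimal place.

Known weights sum to 8.4 + 7.5 = 15.9; their moment is 8.4·148 + 7.5·222 = 2908.2.
For the centroid to hit 459: (2908.2 + w·655) / (15.9 + w) = 459.
Solving: w = (459·15.9 − 2908.2) / (655 − 459) = 4389.9 / 196 ≈ 22.40.

w ≈ 22.4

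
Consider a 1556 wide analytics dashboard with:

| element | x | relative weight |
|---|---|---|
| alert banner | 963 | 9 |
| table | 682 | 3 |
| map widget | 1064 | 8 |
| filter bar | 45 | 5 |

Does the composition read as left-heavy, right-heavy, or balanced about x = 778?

Σw = 9 + 3 + 8 + 5 = 25.
Σw·x = 9·963 + 3·682 + 8·1064 + 5·45 = 19450, so x̄ = 19450/25 ≈ 778.00.
The centroid 778.00 matches the midline at 778, so the layout is balanced.

balanced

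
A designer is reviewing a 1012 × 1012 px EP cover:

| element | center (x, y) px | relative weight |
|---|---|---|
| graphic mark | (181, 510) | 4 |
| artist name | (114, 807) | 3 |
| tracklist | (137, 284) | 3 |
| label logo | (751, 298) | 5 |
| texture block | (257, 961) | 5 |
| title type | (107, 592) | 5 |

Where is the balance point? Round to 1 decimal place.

(282.1, 582.7)

Total weight = 4 + 3 + 3 + 5 + 5 + 5 = 25.
x: moment 7052 / weight 25 ≈ 282.08
y: moment 14568 / weight 25 ≈ 582.72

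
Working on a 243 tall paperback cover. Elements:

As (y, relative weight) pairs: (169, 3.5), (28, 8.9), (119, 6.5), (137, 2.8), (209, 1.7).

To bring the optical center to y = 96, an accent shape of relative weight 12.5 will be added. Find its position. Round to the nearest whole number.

y ≈ 87

New total weight: (3.5 + 8.9 + 6.5 + 2.8 + 1.7) + 12.5 = 35.9.
y: need Σw·y = 35.9·96 = 3446.4. Existing = 3.5·169 + 8.9·28 + 6.5·119 + 2.8·137 + 1.7·209 = 2353.1. Remainder 1093.3 / 12.5 ≈ 87.46.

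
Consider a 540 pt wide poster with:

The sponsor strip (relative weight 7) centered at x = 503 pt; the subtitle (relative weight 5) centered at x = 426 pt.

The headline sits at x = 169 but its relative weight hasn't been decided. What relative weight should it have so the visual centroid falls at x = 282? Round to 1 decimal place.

Fixed elements: Σw = 7 + 5 = 12, Σw·x = 7·503 + 5·426 = 5651.
For the centroid to hit 282: (5651 + w·169) / (12 + w) = 282.
Rearranging, w·(169 − 282) = 282·12 − 5651 = -2267, so w ≈ -2267/-113 = 20.06.

w ≈ 20.1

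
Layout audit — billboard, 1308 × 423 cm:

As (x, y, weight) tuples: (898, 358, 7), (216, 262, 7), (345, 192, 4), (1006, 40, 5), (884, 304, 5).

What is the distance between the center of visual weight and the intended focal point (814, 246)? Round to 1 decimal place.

Total weight = 7 + 7 + 4 + 5 + 5 = 28.
x: (7·898 + 7·216 + 4·345 + 5·1006 + 5·884) / 28 = 18628 / 28 ≈ 665.29
y: (7·358 + 7·262 + 4·192 + 5·40 + 5·304) / 28 = 6828 / 28 ≈ 243.86
Offset from (814, 246): Δx ≈ -148.71, Δy ≈ -2.14; distance = √(Δx² + Δy²) ≈ 148.73.

≈ 148.7 cm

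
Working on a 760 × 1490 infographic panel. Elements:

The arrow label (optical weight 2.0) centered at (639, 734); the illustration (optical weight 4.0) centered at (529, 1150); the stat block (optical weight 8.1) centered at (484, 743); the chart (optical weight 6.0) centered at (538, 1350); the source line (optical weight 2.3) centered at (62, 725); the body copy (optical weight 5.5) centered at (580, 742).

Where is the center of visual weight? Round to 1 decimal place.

Σw = 2.0 + 4.0 + 8.1 + 6.0 + 2.3 + 5.5 = 27.9.
Σw·x = 2.0·639 + 4.0·529 + 8.1·484 + 6.0·538 + 2.3·62 + 5.5·580 = 13875.0, so x̄ = 13875.0/27.9 ≈ 497.31.
Σw·y = 2.0·734 + 4.0·1150 + 8.1·743 + 6.0·1350 + 2.3·725 + 5.5·742 = 25934.8, so ȳ = 25934.8/27.9 ≈ 929.56.

(497.3, 929.6)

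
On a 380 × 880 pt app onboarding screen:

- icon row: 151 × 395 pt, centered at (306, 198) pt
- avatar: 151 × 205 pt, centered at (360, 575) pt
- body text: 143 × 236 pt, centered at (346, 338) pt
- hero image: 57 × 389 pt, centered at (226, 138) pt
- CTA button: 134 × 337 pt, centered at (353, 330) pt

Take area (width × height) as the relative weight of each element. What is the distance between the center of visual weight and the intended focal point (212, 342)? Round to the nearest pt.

Areas → weights: icon row 151·395 = 59645, avatar 151·205 = 30955, body text 143·236 = 33748, hero image 57·389 = 22173, CTA button 134·337 = 45158; Σw = 191679.
x-moment: 59645·306 + 30955·360 + 33748·346 + 22173·226 + 45158·353 = 62023850; centroid 62023850/191679 ≈ 323.58.
y-moment: 59645·198 + 30955·575 + 33748·338 + 22173·138 + 45158·330 = 58977673; centroid 58977673/191679 ≈ 307.69.
Relative to (212, 342): Δ = (111.58, -34.31); |Δ| = √(111.58² + -34.31²) ≈ 116.74.

≈ 117 pt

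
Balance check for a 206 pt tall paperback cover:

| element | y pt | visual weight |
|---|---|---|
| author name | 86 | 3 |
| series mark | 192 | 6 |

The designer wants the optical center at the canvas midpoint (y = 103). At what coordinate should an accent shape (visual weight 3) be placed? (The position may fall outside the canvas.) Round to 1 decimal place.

y ≈ -58.0

New total weight: (3 + 6) + 3 = 12.
y: target moment 12×103 = 1236; current 3·86 + 6·192 = 1410; the accent shape supplies -174, so y = -174/3 ≈ -58.00.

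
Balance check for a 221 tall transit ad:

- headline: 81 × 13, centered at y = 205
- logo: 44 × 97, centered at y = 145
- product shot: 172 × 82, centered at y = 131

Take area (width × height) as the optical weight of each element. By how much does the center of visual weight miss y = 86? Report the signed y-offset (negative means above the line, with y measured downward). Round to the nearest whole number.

≈ 52

Taking area as weight: headline 81·13 = 1053, logo 44·97 = 4268, product shot 172·82 = 14104. Sum 19425.
y: (1053·205 + 4268·145 + 14104·131) / 19425 = 2682349 / 19425 ≈ 138.09
Against y = 86, that's 138.09 − 86 = 52.09.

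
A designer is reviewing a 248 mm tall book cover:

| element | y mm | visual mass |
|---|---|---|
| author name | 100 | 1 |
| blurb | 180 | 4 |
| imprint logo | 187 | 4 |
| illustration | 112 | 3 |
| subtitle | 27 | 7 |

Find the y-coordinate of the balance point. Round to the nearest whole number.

Σw = 1 + 4 + 4 + 3 + 7 = 19.
Σw·y = 1·100 + 4·180 + 4·187 + 3·112 + 7·27 = 2093, so ȳ = 2093/19 ≈ 110.16.

y ≈ 110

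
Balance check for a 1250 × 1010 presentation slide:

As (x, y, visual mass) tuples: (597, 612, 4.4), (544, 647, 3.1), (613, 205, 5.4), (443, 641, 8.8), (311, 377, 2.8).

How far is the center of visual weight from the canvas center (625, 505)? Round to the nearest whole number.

≈ 119

Weights sum to 4.4 + 3.1 + 5.4 + 8.8 + 2.8 = 24.5.
x: (4.4·597 + 3.1·544 + 5.4·613 + 8.8·443 + 2.8·311) / 24.5 = 12392.6 / 24.5 ≈ 505.82
y: (4.4·612 + 3.1·647 + 5.4·205 + 8.8·641 + 2.8·377) / 24.5 = 12501.9 / 24.5 ≈ 510.28
Relative to (625, 505): Δ = (-119.18, 5.28); |Δ| = √(-119.18² + 5.28²) ≈ 119.30.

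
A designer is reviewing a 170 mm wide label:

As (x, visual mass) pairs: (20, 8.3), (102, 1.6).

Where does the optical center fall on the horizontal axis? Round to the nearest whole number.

Total weight = 8.3 + 1.6 = 9.9.
x: (8.3·20 + 1.6·102) / 9.9 = 329.2 / 9.9 ≈ 33.25

x ≈ 33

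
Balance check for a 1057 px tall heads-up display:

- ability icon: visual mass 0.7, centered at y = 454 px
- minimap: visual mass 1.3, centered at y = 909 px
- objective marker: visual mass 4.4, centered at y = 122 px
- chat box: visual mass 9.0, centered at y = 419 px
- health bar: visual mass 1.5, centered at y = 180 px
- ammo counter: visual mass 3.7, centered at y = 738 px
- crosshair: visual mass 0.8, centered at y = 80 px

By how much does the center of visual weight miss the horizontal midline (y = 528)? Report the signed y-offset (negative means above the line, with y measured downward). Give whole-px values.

≈ -113 px

Σw = 0.7 + 1.3 + 4.4 + 9.0 + 1.5 + 3.7 + 0.8 = 21.4.
y: moment 8871.9 / weight 21.4 ≈ 414.57
Offset from y = 528: 414.57 − 528 ≈ -113.43.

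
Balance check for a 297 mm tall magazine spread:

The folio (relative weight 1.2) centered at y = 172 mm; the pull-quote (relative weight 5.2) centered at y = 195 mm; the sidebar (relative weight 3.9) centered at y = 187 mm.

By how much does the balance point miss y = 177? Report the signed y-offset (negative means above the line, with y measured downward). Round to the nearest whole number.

≈ 12 mm

Σw = 1.2 + 5.2 + 3.9 = 10.3.
Σw·y = 1.2·172 + 5.2·195 + 3.9·187 = 1949.7, so ȳ = 1949.7/10.3 ≈ 189.29.
Offset from y = 177: 189.29 − 177 ≈ 12.29.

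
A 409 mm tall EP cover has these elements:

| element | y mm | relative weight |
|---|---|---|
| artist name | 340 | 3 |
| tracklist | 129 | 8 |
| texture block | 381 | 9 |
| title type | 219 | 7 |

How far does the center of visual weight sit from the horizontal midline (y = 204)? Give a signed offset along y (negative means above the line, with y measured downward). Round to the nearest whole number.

≈ 56 mm

Total weight = 3 + 8 + 9 + 7 = 27.
Σw·y = 3·340 + 8·129 + 9·381 + 7·219 = 7014, so ȳ = 7014/27 ≈ 259.78.
Against y = 204, that's 259.78 − 204 = 55.78.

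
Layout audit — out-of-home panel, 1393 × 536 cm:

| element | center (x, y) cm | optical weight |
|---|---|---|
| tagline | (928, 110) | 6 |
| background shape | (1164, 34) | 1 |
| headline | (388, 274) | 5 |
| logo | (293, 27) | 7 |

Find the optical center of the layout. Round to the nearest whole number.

(564, 119)

Weights sum to 6 + 1 + 5 + 7 = 19.
x-moment: 6·928 + 1·1164 + 5·388 + 7·293 = 10723; centroid 10723/19 ≈ 564.37.
y-moment: 6·110 + 1·34 + 5·274 + 7·27 = 2253; centroid 2253/19 ≈ 118.58.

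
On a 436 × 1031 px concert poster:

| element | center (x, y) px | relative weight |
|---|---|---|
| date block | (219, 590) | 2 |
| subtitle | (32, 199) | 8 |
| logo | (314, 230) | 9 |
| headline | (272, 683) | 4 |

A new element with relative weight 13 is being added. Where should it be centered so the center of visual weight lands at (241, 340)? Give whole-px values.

With the new element, Σw becomes 2 + 8 + 9 + 4 + 13 = 36.
x: target moment 36×241 = 8676; current 2·219 + 8·32 + 9·314 + 4·272 = 4608; the new element supplies 4068, so x = 4068/13 ≈ 312.92.
y: target moment 36×340 = 12240; current 2·590 + 8·199 + 9·230 + 4·683 = 7574; the new element supplies 4666, so y = 4666/13 ≈ 358.92.

(313, 359)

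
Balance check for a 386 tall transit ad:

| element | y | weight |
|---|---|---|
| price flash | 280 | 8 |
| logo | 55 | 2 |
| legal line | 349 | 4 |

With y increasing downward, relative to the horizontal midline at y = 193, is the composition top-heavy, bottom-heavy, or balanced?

Weights sum to 8 + 2 + 4 = 14.
y-moment: 8·280 + 2·55 + 4·349 = 3746; centroid 3746/14 ≈ 267.57.
267.6 vs midline 193 → bottom-heavy.

bottom-heavy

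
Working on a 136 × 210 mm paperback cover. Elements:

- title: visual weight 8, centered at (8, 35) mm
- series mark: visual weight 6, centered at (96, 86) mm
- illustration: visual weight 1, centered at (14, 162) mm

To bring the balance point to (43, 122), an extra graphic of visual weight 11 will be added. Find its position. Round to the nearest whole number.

With the extra graphic, Σw becomes 8 + 6 + 1 + 11 = 26.
Along x: (654 + 11·x) / 26 = 43 (existing moment 8·8 + 6·96 + 1·14 = 654) ⇒ x = (1118 − 654) / 11 ≈ 42.18.
Along y: (958 + 11·y) / 26 = 122 (existing moment 8·35 + 6·86 + 1·162 = 958) ⇒ y = (3172 − 958) / 11 ≈ 201.27.

(42, 201)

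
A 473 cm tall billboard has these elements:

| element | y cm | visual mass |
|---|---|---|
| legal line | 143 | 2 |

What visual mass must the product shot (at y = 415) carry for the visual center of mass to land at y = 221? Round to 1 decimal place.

The single fixed element contributes weight 2, moment 2·143 = 286.
For the centroid to hit 221: (286 + w·415) / (2 + w) = 221.
Rearranging, w·(415 − 221) = 221·2 − 286 = 156, so w ≈ 156/194 = 0.80.

w ≈ 0.8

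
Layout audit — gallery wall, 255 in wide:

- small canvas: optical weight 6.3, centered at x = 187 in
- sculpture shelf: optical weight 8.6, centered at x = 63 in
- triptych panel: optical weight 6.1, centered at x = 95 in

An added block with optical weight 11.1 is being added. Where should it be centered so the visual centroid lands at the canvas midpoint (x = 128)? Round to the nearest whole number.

With the added block, Σw becomes 6.3 + 8.6 + 6.1 + 11.1 = 32.1.
Along x: (2299.4 + 11.1·x) / 32.1 = 128 (existing moment 6.3·187 + 8.6·63 + 6.1·95 = 2299.4) ⇒ x = (4108.8 − 2299.4) / 11.1 ≈ 163.01.

x ≈ 163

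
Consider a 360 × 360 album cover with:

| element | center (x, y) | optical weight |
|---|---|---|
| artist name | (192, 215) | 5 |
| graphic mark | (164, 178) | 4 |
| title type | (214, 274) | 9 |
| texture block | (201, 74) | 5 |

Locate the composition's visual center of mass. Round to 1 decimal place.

(197.7, 201.0)

Total weight = 5 + 4 + 9 + 5 = 23.
x: (5·192 + 4·164 + 9·214 + 5·201) / 23 = 4547 / 23 ≈ 197.70
y: (5·215 + 4·178 + 9·274 + 5·74) / 23 = 4623 / 23 ≈ 201.00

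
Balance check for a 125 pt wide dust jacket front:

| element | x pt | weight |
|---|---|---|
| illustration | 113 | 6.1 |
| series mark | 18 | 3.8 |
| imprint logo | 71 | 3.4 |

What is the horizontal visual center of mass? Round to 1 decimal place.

Total weight = 6.1 + 3.8 + 3.4 = 13.3.
x-moment: 6.1·113 + 3.8·18 + 3.4·71 = 999.1; centroid 999.1/13.3 ≈ 75.12.

x ≈ 75.1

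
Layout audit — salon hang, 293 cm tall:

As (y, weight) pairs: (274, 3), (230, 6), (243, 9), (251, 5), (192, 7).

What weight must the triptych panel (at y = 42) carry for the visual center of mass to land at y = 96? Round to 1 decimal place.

w ≈ 76.1

Known weights sum to 3 + 6 + 9 + 5 + 7 = 30; their moment is 3·274 + 6·230 + 9·243 + 5·251 + 7·192 = 6988.
Set Σw·y/Σw = 96: (6988 + 42w) = 96·(30 + w).
Rearranging, w·(42 − 96) = 96·30 − 6988 = -4108, so w ≈ -4108/-54 = 76.07.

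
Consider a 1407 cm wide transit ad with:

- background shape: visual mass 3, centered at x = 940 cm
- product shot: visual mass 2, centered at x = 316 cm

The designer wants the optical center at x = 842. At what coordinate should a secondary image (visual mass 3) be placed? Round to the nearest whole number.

With the secondary image, Σw becomes 3 + 2 + 3 = 8.
x: need Σw·x = 8·842 = 6736. Existing = 3·940 + 2·316 = 3452. Remainder 3284 / 3 ≈ 1094.67.

x ≈ 1095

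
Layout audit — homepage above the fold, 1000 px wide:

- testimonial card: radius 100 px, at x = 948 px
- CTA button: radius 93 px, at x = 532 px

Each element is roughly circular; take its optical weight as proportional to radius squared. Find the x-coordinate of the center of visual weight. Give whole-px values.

x ≈ 755

Weights ∝ r²: testimonial card 100² = 10000, CTA button 93² = 8649; Σw = 18649.
x: (10000·948 + 8649·532) / 18649 = 14081268 / 18649 ≈ 755.07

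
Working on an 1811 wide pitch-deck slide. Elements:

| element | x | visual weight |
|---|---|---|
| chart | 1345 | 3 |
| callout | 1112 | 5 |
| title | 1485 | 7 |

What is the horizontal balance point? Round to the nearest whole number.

Total weight = 3 + 5 + 7 = 15.
x: (3·1345 + 5·1112 + 7·1485) / 15 = 19990 / 15 ≈ 1332.67

x ≈ 1333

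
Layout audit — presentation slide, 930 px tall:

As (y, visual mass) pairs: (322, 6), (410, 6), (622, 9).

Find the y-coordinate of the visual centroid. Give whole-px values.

y ≈ 476

Weights sum to 6 + 6 + 9 = 21.
y-moment: 6·322 + 6·410 + 9·622 = 9990; centroid 9990/21 ≈ 475.71.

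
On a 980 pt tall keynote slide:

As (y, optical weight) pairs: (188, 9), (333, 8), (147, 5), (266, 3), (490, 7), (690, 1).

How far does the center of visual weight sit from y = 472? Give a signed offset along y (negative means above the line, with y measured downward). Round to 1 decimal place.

≈ -168.7 pt

Σw = 9 + 8 + 5 + 3 + 7 + 1 = 33.
Σw·y = 10009; ȳ = 10009/33 ≈ 303.30.
Difference: 303.30 − 472 ≈ -168.70.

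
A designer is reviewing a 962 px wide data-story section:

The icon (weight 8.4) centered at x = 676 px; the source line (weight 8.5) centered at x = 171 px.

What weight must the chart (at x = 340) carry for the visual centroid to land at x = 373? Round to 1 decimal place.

w ≈ 25.1

Fixed elements: Σw = 8.4 + 8.5 = 16.9, Σw·x = 8.4·676 + 8.5·171 = 7131.9.
For the centroid to hit 373: (7131.9 + w·340) / (16.9 + w) = 373.
So w = (373·16.9 − 7131.9)/(340 − 373) = -828.2/-33 ≈ 25.10.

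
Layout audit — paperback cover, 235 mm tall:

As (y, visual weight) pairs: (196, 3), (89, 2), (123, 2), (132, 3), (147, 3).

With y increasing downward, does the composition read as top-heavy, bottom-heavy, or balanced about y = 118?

bottom-heavy

Σw = 3 + 2 + 2 + 3 + 3 = 13.
y-moment: 3·196 + 2·89 + 2·123 + 3·132 + 3·147 = 1849; centroid 1849/13 ≈ 142.23.
142.2 vs midline 118 → bottom-heavy.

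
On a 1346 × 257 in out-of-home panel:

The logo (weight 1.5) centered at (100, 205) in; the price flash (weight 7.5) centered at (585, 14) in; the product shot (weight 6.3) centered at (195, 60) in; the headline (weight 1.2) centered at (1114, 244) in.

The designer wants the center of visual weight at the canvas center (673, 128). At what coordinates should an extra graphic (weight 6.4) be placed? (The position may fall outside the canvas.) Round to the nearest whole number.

With the extra graphic, Σw becomes 1.5 + 7.5 + 6.3 + 1.2 + 6.4 = 22.9.
x: target moment 22.9×673 = 15411.7; current 1.5·100 + 7.5·585 + 6.3·195 + 1.2·1114 = 7102.8; the extra graphic supplies 8308.9, so x = 8308.9/6.4 ≈ 1298.27.
y: target moment 22.9×128 = 2931.2; current 1.5·205 + 7.5·14 + 6.3·60 + 1.2·244 = 1083.3; the extra graphic supplies 1847.9, so y = 1847.9/6.4 ≈ 288.73.

(1298, 289)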